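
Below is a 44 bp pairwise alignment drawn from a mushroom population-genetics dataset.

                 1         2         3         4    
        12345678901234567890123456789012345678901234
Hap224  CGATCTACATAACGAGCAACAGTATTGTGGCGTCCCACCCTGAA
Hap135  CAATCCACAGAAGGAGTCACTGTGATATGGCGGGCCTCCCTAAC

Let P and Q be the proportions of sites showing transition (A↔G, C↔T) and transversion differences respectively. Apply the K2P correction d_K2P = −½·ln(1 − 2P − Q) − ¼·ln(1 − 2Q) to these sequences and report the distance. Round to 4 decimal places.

0.4559

Differing sites — 2:G/A (Ti); 6:T/C (Ti); 10:T/G (Tv); 13:C/G (Tv); 17:C/T (Ti); 18:A/C (Tv); 21:A/T (Tv); 24:A/G (Ti); 25:T/A (Tv); 27:G/A (Ti); 33:T/G (Tv); 34:C/G (Tv); 37:A/T (Tv); 42:G/A (Ti); 44:A/C (Tv).
Of the 15 differences, 6 transitions and 9 transversions over 44 sites: P = 6/44 = 0.136364, Q = 9/44 = 0.204545.
d = −0.5·ln(0.522727) − 0.25·ln(0.590910) = −0.5·(-0.648696) − 0.25·(-0.526092) = 0.4559.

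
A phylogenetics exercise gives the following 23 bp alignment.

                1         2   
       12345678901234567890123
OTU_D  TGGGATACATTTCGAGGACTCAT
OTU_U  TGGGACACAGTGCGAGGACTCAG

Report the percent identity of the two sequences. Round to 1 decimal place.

Differing sites — 6:T/C; 10:T/G; 12:T/G; 23:T/G.
19 of the 23 sites match, so the percent identity is 19/23 × 100 = 82.6%.

82.6%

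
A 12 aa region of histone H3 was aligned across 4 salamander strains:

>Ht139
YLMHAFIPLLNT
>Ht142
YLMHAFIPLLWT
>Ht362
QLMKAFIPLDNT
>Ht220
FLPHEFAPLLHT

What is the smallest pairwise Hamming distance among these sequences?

1

Pairwise Hamming distances:
  Ht139 vs Ht142: 1
  Ht139 vs Ht362: 3
  Ht139 vs Ht220: 5
  Ht142 vs Ht362: 4
  Ht142 vs Ht220: 5
  Ht362 vs Ht220: 7
The smallest is 1, between Ht139 and Ht142.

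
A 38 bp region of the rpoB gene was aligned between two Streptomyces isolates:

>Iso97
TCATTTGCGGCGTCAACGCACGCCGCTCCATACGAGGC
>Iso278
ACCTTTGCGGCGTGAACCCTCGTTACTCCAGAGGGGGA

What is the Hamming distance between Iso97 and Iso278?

Mismatches occur at site 1 (T↔A), site 3 (A↔C), site 14 (C↔G), site 18 (G↔C), site 20 (A↔T), site 23 (C↔T), site 24 (C↔T), site 25 (G↔A), site 31 (T↔G), site 33 (C↔G), site 35 (A↔G), site 38 (C↔A).
That gives 12 mismatches out of 38 aligned sites, so the Hamming distance is 12.

12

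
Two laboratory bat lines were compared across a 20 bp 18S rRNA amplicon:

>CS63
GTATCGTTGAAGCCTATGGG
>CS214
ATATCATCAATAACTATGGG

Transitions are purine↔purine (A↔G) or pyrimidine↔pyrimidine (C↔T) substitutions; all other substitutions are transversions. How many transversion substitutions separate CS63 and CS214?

2

Differing sites — 1:G/A (Ti); 6:G/A (Ti); 8:T/C (Ti); 9:G/A (Ti); 11:A/T (Tv); 12:G/A (Ti); 13:C/A (Tv).
Of the 7 differences, 5 transitions and 2 transversions, so the answer is 2.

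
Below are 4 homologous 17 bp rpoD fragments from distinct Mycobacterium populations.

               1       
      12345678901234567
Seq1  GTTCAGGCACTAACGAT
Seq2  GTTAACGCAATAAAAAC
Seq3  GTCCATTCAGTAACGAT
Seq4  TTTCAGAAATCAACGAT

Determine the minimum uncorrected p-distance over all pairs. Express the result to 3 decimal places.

0.235

Pairwise Hamming distances:
  Seq1 vs Seq2: 6
  Seq1 vs Seq3: 4
  Seq1 vs Seq4: 5
  Seq2 vs Seq3: 8
  Seq2 vs Seq4: 10
  Seq3 vs Seq4: 7
The smallest is 4 mismatches, between Seq1 and Seq3; p = 4/17 = 0.235.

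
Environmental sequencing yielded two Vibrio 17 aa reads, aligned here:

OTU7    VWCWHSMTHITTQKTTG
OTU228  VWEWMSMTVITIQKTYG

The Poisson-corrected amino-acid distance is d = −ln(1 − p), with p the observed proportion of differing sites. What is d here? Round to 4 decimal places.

0.3483

Mismatches occur at site 3 (C↔E), site 5 (H↔M), site 9 (H↔V), site 12 (T↔I), site 16 (T↔Y).
p = 5/17 = 0.294118.
d = −ln(1 − 0.294118) = −ln(0.705882) = 0.3483.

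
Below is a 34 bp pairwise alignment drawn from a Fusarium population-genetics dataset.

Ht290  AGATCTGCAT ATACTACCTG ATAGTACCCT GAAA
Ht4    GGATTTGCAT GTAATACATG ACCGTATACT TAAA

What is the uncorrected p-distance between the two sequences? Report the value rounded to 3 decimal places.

Mismatches occur at site 1 (A→G), site 5 (C→T), site 11 (A→G), site 14 (C→A), site 18 (C→A), site 22 (T→C), site 23 (A→C), site 27 (C→T), site 28 (C→A), site 31 (G→T).
There are 10 differences over 34 sites, so p = 10/34 = 0.294.

0.294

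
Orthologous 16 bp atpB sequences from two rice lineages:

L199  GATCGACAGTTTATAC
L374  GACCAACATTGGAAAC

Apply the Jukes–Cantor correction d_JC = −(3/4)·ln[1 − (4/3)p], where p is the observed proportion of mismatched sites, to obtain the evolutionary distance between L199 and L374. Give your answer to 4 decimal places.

Differing sites — 3:T/C; 5:G/A; 9:G/T; 11:T/G; 12:T/G; 14:T/A.
p = 6/16 = 0.375000.
d = −0.75 · ln(1 − (4/3)·0.375000) = −0.75 · ln(0.500000) = −0.75 · (-0.693147) = 0.5199.

0.5199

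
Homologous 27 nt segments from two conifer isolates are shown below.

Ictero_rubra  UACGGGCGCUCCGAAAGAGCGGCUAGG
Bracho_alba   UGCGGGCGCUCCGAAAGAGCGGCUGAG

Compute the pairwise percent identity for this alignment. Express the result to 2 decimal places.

Mismatches occur at site 2 (A↔G), site 25 (A↔G), site 26 (G↔A).
24 of the 27 sites match, so the percent identity is 24/27 × 100 = 88.89%.

88.89%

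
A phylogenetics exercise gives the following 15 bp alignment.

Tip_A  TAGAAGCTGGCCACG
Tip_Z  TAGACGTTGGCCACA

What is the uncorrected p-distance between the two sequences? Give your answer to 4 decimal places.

Mismatches occur at site 5 (A/C), site 7 (C/T), site 15 (G/A).
There are 3 differences over 15 sites, so p = 3/15 = 0.2000.

0.2000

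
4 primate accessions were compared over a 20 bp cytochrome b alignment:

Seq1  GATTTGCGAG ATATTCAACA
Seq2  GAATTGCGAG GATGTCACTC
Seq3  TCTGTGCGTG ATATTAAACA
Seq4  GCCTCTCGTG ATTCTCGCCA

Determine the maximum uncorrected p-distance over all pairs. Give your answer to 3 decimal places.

0.650

Pairwise Hamming distances:
  Seq1 vs Seq2: 8
  Seq1 vs Seq3: 5
  Seq1 vs Seq4: 9
  Seq2 vs Seq3: 13
  Seq2 vs Seq4: 11
  Seq3 vs Seq4: 10
The largest is 13 mismatches, between Seq2 and Seq3; p = 13/20 = 0.650.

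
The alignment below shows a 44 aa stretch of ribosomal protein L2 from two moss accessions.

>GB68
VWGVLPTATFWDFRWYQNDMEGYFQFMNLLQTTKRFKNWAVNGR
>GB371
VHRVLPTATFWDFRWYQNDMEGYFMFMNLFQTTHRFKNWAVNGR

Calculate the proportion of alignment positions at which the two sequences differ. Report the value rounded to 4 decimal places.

The sequences differ at positions 2 (W/H), 3 (G/R), 25 (Q/M), 30 (L/F), 34 (K/H).
There are 5 differences over 44 sites, so p = 5/44 = 0.1136.

0.1136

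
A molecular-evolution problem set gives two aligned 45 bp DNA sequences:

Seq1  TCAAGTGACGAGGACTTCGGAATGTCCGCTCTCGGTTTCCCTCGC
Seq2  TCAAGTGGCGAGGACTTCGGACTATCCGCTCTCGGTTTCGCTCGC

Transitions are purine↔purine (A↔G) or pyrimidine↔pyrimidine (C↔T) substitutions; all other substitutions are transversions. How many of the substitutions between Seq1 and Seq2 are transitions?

2

Mismatches occur at site 8 (A/G, transition), site 22 (A/C, transversion), site 24 (G/A, transition), site 40 (C/G, transversion).
Of the 4 differences, 2 transitions and 2 transversions, so the answer is 2.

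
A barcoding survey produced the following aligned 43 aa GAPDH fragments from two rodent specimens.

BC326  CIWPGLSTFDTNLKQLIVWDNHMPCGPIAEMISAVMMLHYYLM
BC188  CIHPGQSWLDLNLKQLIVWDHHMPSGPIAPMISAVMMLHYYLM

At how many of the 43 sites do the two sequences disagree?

8

The sequences differ at positions 3 (W/H), 6 (L/Q), 8 (T/W), 9 (F/L), 11 (T/L), 21 (N/H), 25 (C/S), 30 (E/P).
That gives 8 mismatches out of 43 aligned sites, so the Hamming distance is 8.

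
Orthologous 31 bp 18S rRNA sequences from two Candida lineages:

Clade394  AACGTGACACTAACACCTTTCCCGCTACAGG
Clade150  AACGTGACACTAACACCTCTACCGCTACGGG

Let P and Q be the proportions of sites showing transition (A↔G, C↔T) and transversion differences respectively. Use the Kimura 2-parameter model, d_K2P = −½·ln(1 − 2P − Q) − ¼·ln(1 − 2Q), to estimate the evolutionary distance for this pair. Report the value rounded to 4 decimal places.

0.1046

Differing sites — 19:T/C (Ti); 21:C/A (Tv); 29:A/G (Ti).
Of the 3 differences, 2 transitions and 1 transversion over 31 sites: P = 2/31 = 0.064516, Q = 1/31 = 0.032258.
d = −0.5·ln(0.838710) − 0.25·ln(0.935484) = −0.5·(-0.175890) − 0.25·(-0.066691) = 0.1046.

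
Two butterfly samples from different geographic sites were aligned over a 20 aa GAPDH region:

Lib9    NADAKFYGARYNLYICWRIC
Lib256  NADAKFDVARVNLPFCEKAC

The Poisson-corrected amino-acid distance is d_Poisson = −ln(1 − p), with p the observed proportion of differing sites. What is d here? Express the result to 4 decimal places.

Differing sites — 7:Y/D; 8:G/V; 11:Y/V; 14:Y/P; 15:I/F; 17:W/E; 18:R/K; 19:I/A.
p = 8/20 = 0.400000.
d = −ln(1 − 0.400000) = −ln(0.600000) = 0.5108.

0.5108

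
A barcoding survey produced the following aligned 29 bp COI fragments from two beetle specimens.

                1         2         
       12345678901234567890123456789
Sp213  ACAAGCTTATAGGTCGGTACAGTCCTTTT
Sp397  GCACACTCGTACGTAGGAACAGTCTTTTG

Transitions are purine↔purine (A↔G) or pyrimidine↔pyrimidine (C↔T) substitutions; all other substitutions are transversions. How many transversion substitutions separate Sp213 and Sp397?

The sequences differ at positions 1 (A/G, transition), 4 (A/C, transversion), 5 (G/A, transition), 8 (T/C, transition), 9 (A/G, transition), 12 (G/C, transversion), 15 (C/A, transversion), 18 (T/A, transversion), 25 (C/T, transition), 29 (T/G, transversion).
Of the 10 differences, 5 transitions and 5 transversions, so the answer is 5.

5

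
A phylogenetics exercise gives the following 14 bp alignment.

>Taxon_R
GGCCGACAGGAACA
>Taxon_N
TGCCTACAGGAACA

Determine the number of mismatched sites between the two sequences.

Differing sites — 1:G/T; 5:G/T.
That gives 2 mismatches out of 14 aligned sites, so the Hamming distance is 2.

2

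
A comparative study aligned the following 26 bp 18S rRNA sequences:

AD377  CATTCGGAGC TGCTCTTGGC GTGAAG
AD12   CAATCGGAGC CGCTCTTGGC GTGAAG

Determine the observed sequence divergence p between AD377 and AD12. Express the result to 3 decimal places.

0.077

Differing sites — 3:T/A; 11:T/C.
There are 2 differences over 26 sites, so p = 2/26 = 0.077.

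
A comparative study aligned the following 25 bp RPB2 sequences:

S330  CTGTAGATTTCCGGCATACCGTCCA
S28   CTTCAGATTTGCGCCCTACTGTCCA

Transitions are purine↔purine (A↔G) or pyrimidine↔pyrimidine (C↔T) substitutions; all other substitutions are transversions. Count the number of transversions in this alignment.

4

The sequences differ at positions 3 (G/T, transversion), 4 (T/C, transition), 11 (C/G, transversion), 14 (G/C, transversion), 16 (A/C, transversion), 20 (C/T, transition).
Of the 6 differences, 2 transitions and 4 transversions, so the answer is 4.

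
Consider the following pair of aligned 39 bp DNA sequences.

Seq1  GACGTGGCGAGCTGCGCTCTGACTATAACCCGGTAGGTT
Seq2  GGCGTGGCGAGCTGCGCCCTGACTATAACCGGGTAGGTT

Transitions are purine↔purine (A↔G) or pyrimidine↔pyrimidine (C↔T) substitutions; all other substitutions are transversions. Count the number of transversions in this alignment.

Differing sites — 2:A/G (Ti); 18:T/C (Ti); 31:C/G (Tv).
Of the 3 differences, 2 transitions and 1 transversion, so the answer is 1.

1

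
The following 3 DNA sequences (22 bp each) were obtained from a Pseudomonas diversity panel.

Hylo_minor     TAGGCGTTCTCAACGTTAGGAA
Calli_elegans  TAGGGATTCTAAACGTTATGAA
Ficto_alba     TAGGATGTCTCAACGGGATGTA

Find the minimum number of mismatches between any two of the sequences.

4

Pairwise Hamming distances:
  Hylo_minor vs Calli_elegans: 4
  Hylo_minor vs Ficto_alba: 7
  Calli_elegans vs Ficto_alba: 7
The smallest is 4, between Hylo_minor and Calli_elegans.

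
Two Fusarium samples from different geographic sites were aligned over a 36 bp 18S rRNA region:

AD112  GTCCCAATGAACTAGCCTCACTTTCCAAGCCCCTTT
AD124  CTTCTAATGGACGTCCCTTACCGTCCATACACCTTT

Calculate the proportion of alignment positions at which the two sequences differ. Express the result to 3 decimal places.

Mismatches occur at site 1 (G/C), site 3 (C/T), site 5 (C/T), site 10 (A/G), site 13 (T/G), site 14 (A/T), site 15 (G/C), site 19 (C/T), site 22 (T/C), site 23 (T/G), site 28 (A/T), site 29 (G/A), site 31 (C/A).
There are 13 differences over 36 sites, so p = 13/36 = 0.361.

0.361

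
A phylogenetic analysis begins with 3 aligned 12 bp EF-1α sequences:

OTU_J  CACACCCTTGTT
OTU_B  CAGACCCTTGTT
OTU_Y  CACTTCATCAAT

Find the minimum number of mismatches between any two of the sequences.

1

Pairwise Hamming distances:
  OTU_J vs OTU_B: 1
  OTU_J vs OTU_Y: 6
  OTU_B vs OTU_Y: 7
The smallest is 1, between OTU_J and OTU_B.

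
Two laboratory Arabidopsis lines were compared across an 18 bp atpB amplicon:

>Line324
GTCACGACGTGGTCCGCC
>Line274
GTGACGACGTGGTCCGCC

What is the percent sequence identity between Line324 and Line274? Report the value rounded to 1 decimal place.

94.4%

A single mismatch occurs at site 3 (C→G).
17 of the 18 sites match, so the percent identity is 17/18 × 100 = 94.4%.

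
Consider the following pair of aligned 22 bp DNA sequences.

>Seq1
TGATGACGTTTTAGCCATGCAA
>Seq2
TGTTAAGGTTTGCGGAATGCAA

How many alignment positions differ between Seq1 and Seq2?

The sequences differ at positions 3 (A/T), 5 (G/A), 7 (C/G), 12 (T/G), 13 (A/C), 15 (C/G), 16 (C/A).
That gives 7 mismatches out of 22 aligned sites, so the Hamming distance is 7.

7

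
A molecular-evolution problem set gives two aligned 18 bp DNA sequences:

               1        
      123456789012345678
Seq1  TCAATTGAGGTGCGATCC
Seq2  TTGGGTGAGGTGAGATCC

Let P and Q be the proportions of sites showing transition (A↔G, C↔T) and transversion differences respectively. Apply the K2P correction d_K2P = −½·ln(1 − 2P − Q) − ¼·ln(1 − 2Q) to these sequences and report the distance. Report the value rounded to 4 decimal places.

0.3567

The sequences differ at positions 2 (C/T, transition), 3 (A/G, transition), 4 (A/G, transition), 5 (T/G, transversion), 13 (C/A, transversion).
Of the 5 differences, 3 transitions and 2 transversions over 18 sites: P = 3/18 = 0.166667, Q = 2/18 = 0.111111.
d = −0.5·ln(0.555555) − 0.25·ln(0.777778) = −0.5·(-0.587788) − 0.25·(-0.251314) = 0.3567.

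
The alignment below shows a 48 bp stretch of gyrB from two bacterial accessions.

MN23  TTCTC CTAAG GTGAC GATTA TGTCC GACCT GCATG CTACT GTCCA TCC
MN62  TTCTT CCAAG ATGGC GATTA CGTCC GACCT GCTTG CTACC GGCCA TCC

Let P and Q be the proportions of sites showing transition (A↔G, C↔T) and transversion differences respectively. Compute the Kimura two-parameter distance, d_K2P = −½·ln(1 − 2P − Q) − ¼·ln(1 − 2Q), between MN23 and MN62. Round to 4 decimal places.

Mismatches occur at site 5 (C→T, transition), site 7 (T→C, transition), site 11 (G→A, transition), site 14 (A→G, transition), site 21 (T→C, transition), site 33 (A→T, transversion), site 40 (T→C, transition), site 42 (T→G, transversion).
Of the 8 differences, 6 transitions and 2 transversions over 48 sites: P = 6/48 = 0.125000, Q = 2/48 = 0.041667.
d = −0.5·ln(0.708333) − 0.25·ln(0.916666) = −0.5·(-0.344841) − 0.25·(-0.087012) = 0.1942.

0.1942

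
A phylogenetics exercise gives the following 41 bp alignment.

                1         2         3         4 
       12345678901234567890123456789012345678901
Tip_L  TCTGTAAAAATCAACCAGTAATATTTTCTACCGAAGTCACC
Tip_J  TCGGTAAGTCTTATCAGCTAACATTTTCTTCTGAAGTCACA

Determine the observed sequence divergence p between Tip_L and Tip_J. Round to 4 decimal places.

0.3171

The sequences differ at positions 3 (T/G), 8 (A/G), 9 (A/T), 10 (A/C), 12 (C/T), 14 (A/T), 16 (C/A), 17 (A/G), 18 (G/C), 22 (T/C), 30 (A/T), 32 (C/T), 41 (C/A).
There are 13 differences over 41 sites, so p = 13/41 = 0.3171.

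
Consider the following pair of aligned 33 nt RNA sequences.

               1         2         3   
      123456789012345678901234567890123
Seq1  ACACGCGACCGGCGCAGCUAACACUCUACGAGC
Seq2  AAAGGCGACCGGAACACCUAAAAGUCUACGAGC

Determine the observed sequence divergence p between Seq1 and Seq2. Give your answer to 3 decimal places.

0.212

Differing sites — 2:C/A; 4:C/G; 13:C/A; 14:G/A; 17:G/C; 22:C/A; 24:C/G.
There are 7 differences over 33 sites, so p = 7/33 = 0.212.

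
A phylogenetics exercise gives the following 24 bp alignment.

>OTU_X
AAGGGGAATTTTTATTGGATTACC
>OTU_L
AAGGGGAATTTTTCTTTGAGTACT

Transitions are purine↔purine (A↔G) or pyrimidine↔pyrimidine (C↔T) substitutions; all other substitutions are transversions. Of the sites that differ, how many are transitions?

1

Differing sites — 14:A/C (Tv); 17:G/T (Tv); 20:T/G (Tv); 24:C/T (Ti).
Of the 4 differences, 1 transition and 3 transversions, so the answer is 1.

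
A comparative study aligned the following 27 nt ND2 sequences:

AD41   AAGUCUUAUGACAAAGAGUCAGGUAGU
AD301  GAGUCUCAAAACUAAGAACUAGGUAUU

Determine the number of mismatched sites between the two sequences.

Mismatches occur at site 1 (A↔G), site 7 (U↔C), site 9 (U↔A), site 10 (G↔A), site 13 (A↔U), site 18 (G↔A), site 19 (U↔C), site 20 (C↔U), site 26 (G↔U).
That gives 9 mismatches out of 27 aligned sites, so the Hamming distance is 9.

9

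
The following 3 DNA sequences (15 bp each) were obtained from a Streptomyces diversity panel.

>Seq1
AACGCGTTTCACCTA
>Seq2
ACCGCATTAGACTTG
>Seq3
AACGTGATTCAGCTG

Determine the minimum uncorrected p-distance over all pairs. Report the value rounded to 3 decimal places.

Pairwise Hamming distances:
  Seq1 vs Seq2: 6
  Seq1 vs Seq3: 4
  Seq2 vs Seq3: 8
The smallest is 4 mismatches, between Seq1 and Seq3; p = 4/15 = 0.267.

0.267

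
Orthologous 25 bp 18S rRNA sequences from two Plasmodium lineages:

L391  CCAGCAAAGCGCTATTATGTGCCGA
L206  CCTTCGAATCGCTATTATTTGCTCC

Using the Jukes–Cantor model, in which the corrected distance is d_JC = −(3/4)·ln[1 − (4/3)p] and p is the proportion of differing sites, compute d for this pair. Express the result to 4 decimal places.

0.4172

The sequences differ at positions 3 (A/T), 4 (G/T), 6 (A/G), 9 (G/T), 19 (G/T), 23 (C/T), 24 (G/C), 25 (A/C).
p = 8/25 = 0.320000.
d = −0.75 · ln(1 − (4/3)·0.320000) = −0.75 · ln(0.573333) = −0.75 · (-0.556289) = 0.4172.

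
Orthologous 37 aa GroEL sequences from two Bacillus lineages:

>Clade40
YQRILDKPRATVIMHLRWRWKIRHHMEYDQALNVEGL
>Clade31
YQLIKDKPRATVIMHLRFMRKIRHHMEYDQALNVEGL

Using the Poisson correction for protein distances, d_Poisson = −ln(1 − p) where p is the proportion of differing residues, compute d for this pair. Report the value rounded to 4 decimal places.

The sequences differ at positions 3 (R/L), 5 (L/K), 18 (W/F), 19 (R/M), 20 (W/R).
p = 5/37 = 0.135135.
d = −ln(1 − 0.135135) = −ln(0.864865) = 0.1452.

0.1452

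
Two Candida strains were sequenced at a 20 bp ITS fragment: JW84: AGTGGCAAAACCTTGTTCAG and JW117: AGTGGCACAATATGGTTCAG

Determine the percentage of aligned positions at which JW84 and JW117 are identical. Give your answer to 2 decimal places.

Mismatches occur at site 8 (A/C), site 11 (C/T), site 12 (C/A), site 14 (T/G).
16 of the 20 sites match, so the percent identity is 16/20 × 100 = 80.00%.

80.00%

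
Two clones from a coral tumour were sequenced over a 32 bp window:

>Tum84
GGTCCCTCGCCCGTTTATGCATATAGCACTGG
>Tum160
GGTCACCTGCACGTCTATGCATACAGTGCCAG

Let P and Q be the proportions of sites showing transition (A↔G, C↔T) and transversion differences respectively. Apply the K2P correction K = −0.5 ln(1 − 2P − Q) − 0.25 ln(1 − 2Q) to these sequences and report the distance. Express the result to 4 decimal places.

0.4467

Mismatches occur at site 5 (C→A, transversion), site 7 (T→C, transition), site 8 (C→T, transition), site 11 (C→A, transversion), site 15 (T→C, transition), site 24 (T→C, transition), site 27 (C→T, transition), site 28 (A→G, transition), site 30 (T→C, transition), site 31 (G→A, transition).
Of the 10 differences, 8 transitions and 2 transversions over 32 sites: P = 8/32 = 0.250000, Q = 2/32 = 0.062500.
d = −0.5·ln(0.437500) − 0.25·ln(0.875000) = −0.5·(-0.826679) − 0.25·(-0.133531) = 0.4467.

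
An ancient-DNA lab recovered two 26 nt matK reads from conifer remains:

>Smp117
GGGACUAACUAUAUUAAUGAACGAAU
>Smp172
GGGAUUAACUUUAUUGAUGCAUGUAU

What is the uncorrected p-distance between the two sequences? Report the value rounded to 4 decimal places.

0.2308

Mismatches occur at site 5 (C→U), site 11 (A→U), site 16 (A→G), site 20 (A→C), site 22 (C→U), site 24 (A→U).
There are 6 differences over 26 sites, so p = 6/26 = 0.2308.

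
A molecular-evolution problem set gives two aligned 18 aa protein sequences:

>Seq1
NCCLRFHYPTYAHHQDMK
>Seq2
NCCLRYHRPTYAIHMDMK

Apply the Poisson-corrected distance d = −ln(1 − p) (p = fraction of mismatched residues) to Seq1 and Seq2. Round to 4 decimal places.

0.2513

Mismatches occur at site 6 (F↔Y), site 8 (Y↔R), site 13 (H↔I), site 15 (Q↔M).
p = 4/18 = 0.222222.
d = −ln(1 − 0.222222) = −ln(0.777778) = 0.2513.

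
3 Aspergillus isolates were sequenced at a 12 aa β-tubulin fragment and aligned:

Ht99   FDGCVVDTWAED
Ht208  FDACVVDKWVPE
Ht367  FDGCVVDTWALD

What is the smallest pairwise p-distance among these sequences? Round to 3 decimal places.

Pairwise Hamming distances:
  Ht99 vs Ht208: 5
  Ht99 vs Ht367: 1
  Ht208 vs Ht367: 5
The smallest is 1 mismatch, between Ht99 and Ht367; p = 1/12 = 0.083.

0.083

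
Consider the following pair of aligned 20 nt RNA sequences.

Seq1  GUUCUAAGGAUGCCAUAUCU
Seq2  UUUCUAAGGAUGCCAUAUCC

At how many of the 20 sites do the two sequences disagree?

The sequences differ at positions 1 (G/U), 20 (U/C).
That gives 2 mismatches out of 20 aligned sites, so the Hamming distance is 2.

2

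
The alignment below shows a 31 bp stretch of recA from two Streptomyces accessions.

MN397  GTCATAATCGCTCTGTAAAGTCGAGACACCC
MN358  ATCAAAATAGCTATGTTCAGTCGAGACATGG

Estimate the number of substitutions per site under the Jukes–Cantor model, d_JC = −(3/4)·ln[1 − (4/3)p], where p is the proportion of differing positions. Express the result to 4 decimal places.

0.3672

The sequences differ at positions 1 (G/A), 5 (T/A), 9 (C/A), 13 (C/A), 17 (A/T), 18 (A/C), 29 (C/T), 30 (C/G), 31 (C/G).
p = 9/31 = 0.290323.
d = −0.75 · ln(1 − (4/3)·0.290323) = −0.75 · ln(0.612903) = −0.75 · (-0.489549) = 0.3672.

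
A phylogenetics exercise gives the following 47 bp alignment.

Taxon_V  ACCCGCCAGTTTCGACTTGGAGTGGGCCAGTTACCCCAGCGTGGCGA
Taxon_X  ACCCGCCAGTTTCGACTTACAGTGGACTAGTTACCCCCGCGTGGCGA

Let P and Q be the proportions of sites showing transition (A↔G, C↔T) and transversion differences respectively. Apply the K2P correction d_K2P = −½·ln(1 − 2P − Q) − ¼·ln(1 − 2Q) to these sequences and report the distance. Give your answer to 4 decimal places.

Mismatches occur at site 19 (G→A, transition), site 20 (G→C, transversion), site 26 (G→A, transition), site 28 (C→T, transition), site 38 (A→C, transversion).
Of the 5 differences, 3 transitions and 2 transversions over 47 sites: P = 3/47 = 0.063830, Q = 2/47 = 0.042553.
d = −0.5·ln(0.829787) − 0.25·ln(0.914894) = −0.5·(-0.186586) − 0.25·(-0.088947) = 0.1155.

0.1155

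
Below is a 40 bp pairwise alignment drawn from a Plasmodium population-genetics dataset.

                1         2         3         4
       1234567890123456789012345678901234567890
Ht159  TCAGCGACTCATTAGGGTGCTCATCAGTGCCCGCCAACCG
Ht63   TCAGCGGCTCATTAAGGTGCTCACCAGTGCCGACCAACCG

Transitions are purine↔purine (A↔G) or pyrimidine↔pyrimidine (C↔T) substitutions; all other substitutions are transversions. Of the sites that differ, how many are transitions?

Mismatches occur at site 7 (A↔G, transition), site 15 (G↔A, transition), site 24 (T↔C, transition), site 32 (C↔G, transversion), site 33 (G↔A, transition).
Of the 5 differences, 4 transitions and 1 transversion, so the answer is 4.

4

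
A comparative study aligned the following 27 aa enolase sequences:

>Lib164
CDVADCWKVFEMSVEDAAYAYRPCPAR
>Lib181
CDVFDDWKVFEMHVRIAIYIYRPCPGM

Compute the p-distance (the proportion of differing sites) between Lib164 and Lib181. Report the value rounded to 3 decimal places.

The sequences differ at positions 4 (A/F), 6 (C/D), 13 (S/H), 15 (E/R), 16 (D/I), 18 (A/I), 20 (A/I), 26 (A/G), 27 (R/M).
There are 9 differences over 27 sites, so p = 9/27 = 0.333.

0.333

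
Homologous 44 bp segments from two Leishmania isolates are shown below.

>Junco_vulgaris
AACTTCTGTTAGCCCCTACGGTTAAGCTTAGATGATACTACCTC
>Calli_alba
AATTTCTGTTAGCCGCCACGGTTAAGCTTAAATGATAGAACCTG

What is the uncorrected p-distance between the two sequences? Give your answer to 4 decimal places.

Mismatches occur at site 3 (C/T), site 15 (C/G), site 17 (T/C), site 31 (G/A), site 38 (C/G), site 39 (T/A), site 44 (C/G).
There are 7 differences over 44 sites, so p = 7/44 = 0.1591.

0.1591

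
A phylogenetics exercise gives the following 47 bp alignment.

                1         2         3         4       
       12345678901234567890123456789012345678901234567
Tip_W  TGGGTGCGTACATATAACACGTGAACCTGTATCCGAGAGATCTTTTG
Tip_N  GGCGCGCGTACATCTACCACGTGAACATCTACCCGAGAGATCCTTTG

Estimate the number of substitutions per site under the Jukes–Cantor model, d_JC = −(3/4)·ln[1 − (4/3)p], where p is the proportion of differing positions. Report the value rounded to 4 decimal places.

0.2211

Mismatches occur at site 1 (T→G), site 3 (G→C), site 5 (T→C), site 14 (A→C), site 17 (A→C), site 27 (C→A), site 29 (G→C), site 32 (T→C), site 43 (T→C).
p = 9/47 = 0.191489.
d = −0.75 · ln(1 − (4/3)·0.191489) = −0.75 · ln(0.744681) = −0.75 · (-0.294799) = 0.2211.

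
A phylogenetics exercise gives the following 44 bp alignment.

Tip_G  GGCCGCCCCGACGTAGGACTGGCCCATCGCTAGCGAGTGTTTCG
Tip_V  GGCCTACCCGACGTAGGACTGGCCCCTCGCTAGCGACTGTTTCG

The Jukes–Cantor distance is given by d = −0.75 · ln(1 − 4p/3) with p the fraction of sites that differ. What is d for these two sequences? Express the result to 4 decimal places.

0.0969

Mismatches occur at site 5 (G/T), site 6 (C/A), site 26 (A/C), site 37 (G/C).
p = 4/44 = 0.090909.
d = −0.75 · ln(1 − (4/3)·0.090909) = −0.75 · ln(0.878788) = −0.75 · (-0.129212) = 0.0969.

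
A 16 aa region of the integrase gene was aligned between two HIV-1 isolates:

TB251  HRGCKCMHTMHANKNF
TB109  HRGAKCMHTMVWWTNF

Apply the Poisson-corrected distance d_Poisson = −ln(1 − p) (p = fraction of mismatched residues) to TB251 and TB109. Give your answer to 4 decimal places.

The sequences differ at positions 4 (C/A), 11 (H/V), 12 (A/W), 13 (N/W), 14 (K/T).
p = 5/16 = 0.312500.
d = −ln(1 − 0.312500) = −ln(0.687500) = 0.3747.

0.3747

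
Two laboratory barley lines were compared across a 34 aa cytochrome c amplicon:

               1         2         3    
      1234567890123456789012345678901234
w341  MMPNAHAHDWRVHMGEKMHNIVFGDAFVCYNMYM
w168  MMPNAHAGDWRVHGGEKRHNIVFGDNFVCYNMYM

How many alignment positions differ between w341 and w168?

The sequences differ at positions 8 (H/G), 14 (M/G), 18 (M/R), 26 (A/N).
That gives 4 mismatches out of 34 aligned sites, so the Hamming distance is 4.

4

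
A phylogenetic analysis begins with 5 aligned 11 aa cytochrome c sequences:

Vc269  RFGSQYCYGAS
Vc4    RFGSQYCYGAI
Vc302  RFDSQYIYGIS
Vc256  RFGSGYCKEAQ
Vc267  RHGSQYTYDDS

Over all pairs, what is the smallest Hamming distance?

1

Pairwise Hamming distances:
  Vc269 vs Vc4: 1
  Vc269 vs Vc302: 3
  Vc269 vs Vc256: 4
  Vc269 vs Vc267: 4
  Vc4 vs Vc302: 4
  Vc4 vs Vc256: 4
  Vc4 vs Vc267: 5
  Vc302 vs Vc256: 7
  Vc302 vs Vc267: 5
  Vc256 vs Vc267: 7
The smallest is 1, between Vc269 and Vc4.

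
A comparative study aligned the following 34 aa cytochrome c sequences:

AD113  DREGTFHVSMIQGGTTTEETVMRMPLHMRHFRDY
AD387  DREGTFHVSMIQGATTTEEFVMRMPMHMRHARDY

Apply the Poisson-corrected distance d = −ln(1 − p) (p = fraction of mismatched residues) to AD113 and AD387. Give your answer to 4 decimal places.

0.1252

The sequences differ at positions 14 (G/A), 20 (T/F), 26 (L/M), 31 (F/A).
p = 4/34 = 0.117647.
d = −ln(1 − 0.117647) = −ln(0.882353) = 0.1252.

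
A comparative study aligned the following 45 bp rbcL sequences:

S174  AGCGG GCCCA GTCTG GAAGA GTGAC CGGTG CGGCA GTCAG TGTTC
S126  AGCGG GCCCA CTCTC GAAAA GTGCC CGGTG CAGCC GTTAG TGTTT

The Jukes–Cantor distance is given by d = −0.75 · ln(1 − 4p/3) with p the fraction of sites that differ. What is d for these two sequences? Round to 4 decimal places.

0.2029

The sequences differ at positions 11 (G/C), 15 (G/C), 19 (G/A), 24 (A/C), 32 (G/A), 35 (A/C), 38 (C/T), 45 (C/T).
p = 8/45 = 0.177778.
d = −0.75 · ln(1 − (4/3)·0.177778) = −0.75 · ln(0.762963) = −0.75 · (-0.270546) = 0.2029.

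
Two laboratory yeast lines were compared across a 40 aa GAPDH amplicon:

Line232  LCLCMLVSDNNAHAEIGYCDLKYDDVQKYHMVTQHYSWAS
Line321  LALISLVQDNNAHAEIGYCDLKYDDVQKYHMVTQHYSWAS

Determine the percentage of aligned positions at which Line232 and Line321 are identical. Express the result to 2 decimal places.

90.00%

Mismatches occur at site 2 (C↔A), site 4 (C↔I), site 5 (M↔S), site 8 (S↔Q).
36 of the 40 sites match, so the percent identity is 36/40 × 100 = 90.00%.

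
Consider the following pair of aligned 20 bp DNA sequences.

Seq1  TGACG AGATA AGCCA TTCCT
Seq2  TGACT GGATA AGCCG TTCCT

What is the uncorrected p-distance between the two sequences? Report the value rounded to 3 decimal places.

Mismatches occur at site 5 (G→T), site 6 (A→G), site 15 (A→G).
There are 3 differences over 20 sites, so p = 3/20 = 0.150.

0.150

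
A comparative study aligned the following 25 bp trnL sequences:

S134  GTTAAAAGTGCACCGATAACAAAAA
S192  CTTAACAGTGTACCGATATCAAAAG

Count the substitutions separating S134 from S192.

The sequences differ at positions 1 (G/C), 6 (A/C), 11 (C/T), 19 (A/T), 25 (A/G).
That gives 5 mismatches out of 25 aligned sites, so the Hamming distance is 5.

5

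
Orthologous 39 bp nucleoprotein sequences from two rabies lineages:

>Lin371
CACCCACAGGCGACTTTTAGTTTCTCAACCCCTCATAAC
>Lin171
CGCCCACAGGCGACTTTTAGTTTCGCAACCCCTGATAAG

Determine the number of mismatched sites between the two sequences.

Differing sites — 2:A/G; 25:T/G; 34:C/G; 39:C/G.
That gives 4 mismatches out of 39 aligned sites, so the Hamming distance is 4.

4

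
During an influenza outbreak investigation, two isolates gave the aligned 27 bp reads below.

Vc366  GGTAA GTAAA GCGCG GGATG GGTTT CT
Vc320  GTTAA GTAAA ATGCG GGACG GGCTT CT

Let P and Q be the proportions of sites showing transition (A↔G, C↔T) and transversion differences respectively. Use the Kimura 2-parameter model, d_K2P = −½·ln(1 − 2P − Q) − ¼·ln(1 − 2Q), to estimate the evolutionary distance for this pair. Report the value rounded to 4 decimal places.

Mismatches occur at site 2 (G/T, transversion), site 11 (G/A, transition), site 12 (C/T, transition), site 19 (T/C, transition), site 23 (T/C, transition).
Of the 5 differences, 4 transitions and 1 transversion over 27 sites: P = 4/27 = 0.148148, Q = 1/27 = 0.037037.
d = −0.5·ln(0.666667) − 0.25·ln(0.925926) = −0.5·(-0.405465) − 0.25·(-0.076961) = 0.2220.

0.2220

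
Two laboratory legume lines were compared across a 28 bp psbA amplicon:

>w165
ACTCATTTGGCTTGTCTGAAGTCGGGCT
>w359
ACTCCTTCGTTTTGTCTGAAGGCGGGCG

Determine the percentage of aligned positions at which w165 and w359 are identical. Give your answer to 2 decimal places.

The sequences differ at positions 5 (A/C), 8 (T/C), 10 (G/T), 11 (C/T), 22 (T/G), 28 (T/G).
22 of the 28 sites match, so the percent identity is 22/28 × 100 = 78.57%.

78.57%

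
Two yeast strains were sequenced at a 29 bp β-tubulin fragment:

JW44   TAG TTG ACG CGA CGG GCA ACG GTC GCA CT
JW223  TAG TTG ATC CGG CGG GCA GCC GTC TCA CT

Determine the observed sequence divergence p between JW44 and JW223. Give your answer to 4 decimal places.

Mismatches occur at site 8 (C/T), site 9 (G/C), site 12 (A/G), site 19 (A/G), site 21 (G/C), site 25 (G/T).
There are 6 differences over 29 sites, so p = 6/29 = 0.2069.

0.2069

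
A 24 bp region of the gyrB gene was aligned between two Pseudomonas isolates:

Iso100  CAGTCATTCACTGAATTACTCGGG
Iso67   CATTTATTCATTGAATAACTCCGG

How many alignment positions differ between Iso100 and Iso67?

Mismatches occur at site 3 (G↔T), site 5 (C↔T), site 11 (C↔T), site 17 (T↔A), site 22 (G↔C).
That gives 5 mismatches out of 24 aligned sites, so the Hamming distance is 5.

5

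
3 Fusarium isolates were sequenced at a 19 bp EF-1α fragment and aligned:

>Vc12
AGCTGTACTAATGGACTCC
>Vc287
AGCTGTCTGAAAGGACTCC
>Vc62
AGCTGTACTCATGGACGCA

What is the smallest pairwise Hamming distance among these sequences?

Pairwise Hamming distances:
  Vc12 vs Vc287: 4
  Vc12 vs Vc62: 3
  Vc287 vs Vc62: 7
The smallest is 3, between Vc12 and Vc62.

3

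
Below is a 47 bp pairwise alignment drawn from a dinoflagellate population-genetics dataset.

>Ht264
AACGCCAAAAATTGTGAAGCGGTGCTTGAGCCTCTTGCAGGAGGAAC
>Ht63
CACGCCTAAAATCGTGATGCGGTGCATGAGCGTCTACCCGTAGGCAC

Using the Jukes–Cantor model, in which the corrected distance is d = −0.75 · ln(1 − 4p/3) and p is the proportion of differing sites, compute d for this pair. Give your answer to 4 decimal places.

Mismatches occur at site 1 (A↔C), site 7 (A↔T), site 13 (T↔C), site 18 (A↔T), site 26 (T↔A), site 32 (C↔G), site 36 (T↔A), site 37 (G↔C), site 39 (A↔C), site 41 (G↔T), site 45 (A↔C).
p = 11/47 = 0.234043.
d = −0.75 · ln(1 − (4/3)·0.234043) = −0.75 · ln(0.687943) = −0.75 · (-0.374049) = 0.2805.

0.2805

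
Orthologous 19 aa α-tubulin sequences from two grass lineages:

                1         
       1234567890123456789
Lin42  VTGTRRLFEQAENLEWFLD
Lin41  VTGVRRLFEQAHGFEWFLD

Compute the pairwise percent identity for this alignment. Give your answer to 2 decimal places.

78.95%

Mismatches occur at site 4 (T/V), site 12 (E/H), site 13 (N/G), site 14 (L/F).
15 of the 19 sites match, so the percent identity is 15/19 × 100 = 78.95%.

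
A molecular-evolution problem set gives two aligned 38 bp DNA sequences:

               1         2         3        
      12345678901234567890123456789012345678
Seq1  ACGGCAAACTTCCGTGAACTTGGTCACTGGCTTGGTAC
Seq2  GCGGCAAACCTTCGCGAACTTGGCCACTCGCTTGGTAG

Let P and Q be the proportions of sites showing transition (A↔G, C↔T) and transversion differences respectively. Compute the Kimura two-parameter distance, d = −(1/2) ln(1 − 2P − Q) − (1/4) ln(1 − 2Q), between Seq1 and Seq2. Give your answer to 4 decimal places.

0.2176

Differing sites — 1:A/G (Ti); 10:T/C (Ti); 12:C/T (Ti); 15:T/C (Ti); 24:T/C (Ti); 29:G/C (Tv); 38:C/G (Tv).
Of the 7 differences, 5 transitions and 2 transversions over 38 sites: P = 5/38 = 0.131579, Q = 2/38 = 0.052632.
d = −0.5·ln(0.684210) − 0.25·ln(0.894736) = −0.5·(-0.379490) − 0.25·(-0.111227) = 0.2176.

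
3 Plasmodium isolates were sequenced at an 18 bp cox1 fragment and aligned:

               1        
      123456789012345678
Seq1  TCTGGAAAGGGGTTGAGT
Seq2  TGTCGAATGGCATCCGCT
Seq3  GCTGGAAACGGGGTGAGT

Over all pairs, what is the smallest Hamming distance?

3

Pairwise Hamming distances:
  Seq1 vs Seq2: 9
  Seq1 vs Seq3: 3
  Seq2 vs Seq3: 12
The smallest is 3, between Seq1 and Seq3.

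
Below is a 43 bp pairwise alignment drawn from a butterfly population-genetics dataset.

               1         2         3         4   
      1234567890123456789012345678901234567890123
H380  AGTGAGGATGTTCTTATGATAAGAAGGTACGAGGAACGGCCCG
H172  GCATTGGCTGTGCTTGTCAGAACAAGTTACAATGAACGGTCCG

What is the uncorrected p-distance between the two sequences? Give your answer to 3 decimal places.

0.349

Mismatches occur at site 1 (A→G), site 2 (G→C), site 3 (T→A), site 4 (G→T), site 5 (A→T), site 8 (A→C), site 12 (T→G), site 16 (A→G), site 18 (G→C), site 20 (T→G), site 23 (G→C), site 27 (G→T), site 31 (G→A), site 33 (G→T), site 40 (C→T).
There are 15 differences over 43 sites, so p = 15/43 = 0.349.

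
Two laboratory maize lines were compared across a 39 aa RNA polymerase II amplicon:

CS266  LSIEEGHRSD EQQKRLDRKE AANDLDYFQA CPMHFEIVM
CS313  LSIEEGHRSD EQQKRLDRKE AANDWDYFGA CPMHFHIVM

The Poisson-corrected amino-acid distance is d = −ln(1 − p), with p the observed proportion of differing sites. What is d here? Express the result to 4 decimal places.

Differing sites — 25:L/W; 29:Q/G; 36:E/H.
p = 3/39 = 0.076923.
d = −ln(1 − 0.076923) = −ln(0.923077) = 0.0800.

0.0800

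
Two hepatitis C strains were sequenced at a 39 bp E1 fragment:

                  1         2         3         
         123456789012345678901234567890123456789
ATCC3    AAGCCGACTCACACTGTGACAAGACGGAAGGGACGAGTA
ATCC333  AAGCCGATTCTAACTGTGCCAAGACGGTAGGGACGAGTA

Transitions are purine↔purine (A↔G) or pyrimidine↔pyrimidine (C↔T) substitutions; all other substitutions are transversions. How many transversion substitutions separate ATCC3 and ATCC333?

Mismatches occur at site 8 (C↔T, transition), site 11 (A↔T, transversion), site 12 (C↔A, transversion), site 19 (A↔C, transversion), site 28 (A↔T, transversion).
Of the 5 differences, 1 transition and 4 transversions, so the answer is 4.

4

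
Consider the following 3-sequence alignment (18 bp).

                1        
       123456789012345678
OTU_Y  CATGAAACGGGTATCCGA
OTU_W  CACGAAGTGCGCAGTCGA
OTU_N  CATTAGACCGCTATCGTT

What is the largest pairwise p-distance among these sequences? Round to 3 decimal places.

0.778

Pairwise Hamming distances:
  OTU_Y vs OTU_W: 7
  OTU_Y vs OTU_N: 7
  OTU_W vs OTU_N: 14
The largest is 14 mismatches, between OTU_W and OTU_N; p = 14/18 = 0.778.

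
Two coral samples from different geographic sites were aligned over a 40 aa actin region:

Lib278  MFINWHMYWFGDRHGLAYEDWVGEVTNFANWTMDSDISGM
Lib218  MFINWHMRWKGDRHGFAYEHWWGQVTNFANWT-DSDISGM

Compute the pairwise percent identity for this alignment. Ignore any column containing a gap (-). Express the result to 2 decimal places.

84.62%

Excluding the 1 gap column leaves 39 comparable sites.
The sequences differ at positions 8 (Y/R), 10 (F/K), 16 (L/F), 20 (D/H), 22 (V/W), 24 (E/Q).
33 of the 39 comparable sites match, so the percent identity is 33/39 × 100 = 84.62%.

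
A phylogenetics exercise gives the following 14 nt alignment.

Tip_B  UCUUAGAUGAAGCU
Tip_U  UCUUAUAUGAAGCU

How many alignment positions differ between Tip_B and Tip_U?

1

The sequences differ at position 6 (G/U).
That gives 1 mismatch out of 14 aligned sites, so the Hamming distance is 1.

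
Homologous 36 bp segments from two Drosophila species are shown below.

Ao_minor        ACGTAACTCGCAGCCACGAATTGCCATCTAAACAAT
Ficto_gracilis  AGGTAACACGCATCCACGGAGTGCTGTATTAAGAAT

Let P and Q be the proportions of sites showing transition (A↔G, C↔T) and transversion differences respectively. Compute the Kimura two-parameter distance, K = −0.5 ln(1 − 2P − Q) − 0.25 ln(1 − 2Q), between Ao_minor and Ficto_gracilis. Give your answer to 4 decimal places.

Differing sites — 2:C/G (Tv); 8:T/A (Tv); 13:G/T (Tv); 19:A/G (Ti); 21:T/G (Tv); 25:C/T (Ti); 26:A/G (Ti); 28:C/A (Tv); 30:A/T (Tv); 33:C/G (Tv).
Of the 10 differences, 3 transitions and 7 transversions over 36 sites: P = 3/36 = 0.083333, Q = 7/36 = 0.194444.
d = −0.5·ln(0.638890) − 0.25·ln(0.611112) = −0.5·(-0.448023) − 0.25·(-0.492475) = 0.3471.

0.3471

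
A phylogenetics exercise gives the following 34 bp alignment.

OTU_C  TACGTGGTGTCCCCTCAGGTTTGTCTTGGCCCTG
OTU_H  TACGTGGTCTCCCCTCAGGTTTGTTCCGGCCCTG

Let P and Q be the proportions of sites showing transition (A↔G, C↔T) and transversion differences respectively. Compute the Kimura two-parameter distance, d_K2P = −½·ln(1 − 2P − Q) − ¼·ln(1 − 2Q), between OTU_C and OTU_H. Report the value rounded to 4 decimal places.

0.1304

Differing sites — 9:G/C (Tv); 25:C/T (Ti); 26:T/C (Ti); 27:T/C (Ti).
Of the 4 differences, 3 transitions and 1 transversion over 34 sites: P = 3/34 = 0.088235, Q = 1/34 = 0.029412.
d = −0.5·ln(0.794118) − 0.25·ln(0.941176) = −0.5·(-0.230523) − 0.25·(-0.060625) = 0.1304.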